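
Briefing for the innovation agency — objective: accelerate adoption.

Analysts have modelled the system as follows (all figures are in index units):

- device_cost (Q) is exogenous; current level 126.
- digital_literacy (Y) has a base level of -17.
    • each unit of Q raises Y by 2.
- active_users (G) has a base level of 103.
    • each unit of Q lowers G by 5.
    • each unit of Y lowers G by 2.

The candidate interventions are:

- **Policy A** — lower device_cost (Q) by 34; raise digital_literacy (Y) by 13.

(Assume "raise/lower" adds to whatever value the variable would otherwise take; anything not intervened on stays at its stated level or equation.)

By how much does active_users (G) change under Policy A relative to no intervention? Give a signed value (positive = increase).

280

Baseline:
  Q = 126
  Y = -17 + 2·126 = 235
  G = 103 − 5·126 − 2·235 = -997
Policy A (Q − 34, Y + 13):
  Q = 126 − 34 = 92
  Y = -17 + 2·92 (+13 from intervention) = 180
  G = 103 − 5·92 − 2·180 = -717
Change in G: -717 − (-997) = 280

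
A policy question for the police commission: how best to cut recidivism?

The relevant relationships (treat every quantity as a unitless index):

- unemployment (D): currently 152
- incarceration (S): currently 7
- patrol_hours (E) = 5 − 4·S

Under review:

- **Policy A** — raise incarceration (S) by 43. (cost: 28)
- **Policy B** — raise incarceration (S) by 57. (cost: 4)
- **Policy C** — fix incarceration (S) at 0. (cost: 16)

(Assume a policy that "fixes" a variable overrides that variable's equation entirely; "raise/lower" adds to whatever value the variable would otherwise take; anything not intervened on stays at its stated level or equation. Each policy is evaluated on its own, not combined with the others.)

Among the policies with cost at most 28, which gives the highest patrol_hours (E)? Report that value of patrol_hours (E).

5

Policy A (S + 43):
  S = 7 + 43 = 50
  E = 5 − 4·50 = -195
Policy B (S + 57):
  S = 7 + 57 = 64
  E = 5 − 4·64 = -251
Policy C (S := 0):
  S = 0
  E = 5 − 4·0 = 5
Comparing — Policy A: E=-195, Policy B: E=-251, Policy C: E=5. Highest is 5 (Policy C).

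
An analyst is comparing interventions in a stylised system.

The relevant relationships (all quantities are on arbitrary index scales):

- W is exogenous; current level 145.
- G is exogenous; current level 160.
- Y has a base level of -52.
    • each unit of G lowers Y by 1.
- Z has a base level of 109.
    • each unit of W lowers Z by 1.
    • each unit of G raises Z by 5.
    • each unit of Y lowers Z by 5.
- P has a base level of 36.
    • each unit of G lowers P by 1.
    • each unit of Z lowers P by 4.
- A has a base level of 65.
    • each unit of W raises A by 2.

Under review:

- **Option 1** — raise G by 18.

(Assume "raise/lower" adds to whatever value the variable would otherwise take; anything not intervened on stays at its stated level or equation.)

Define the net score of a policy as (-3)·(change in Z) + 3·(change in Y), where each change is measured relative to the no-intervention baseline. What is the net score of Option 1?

-594

Baseline:
  W = 145
  G = 160
  Y = -52 − 160 = -212
  Z = 109 − 145 + 5·160 − 5·(-212) = 1824
Option 1 (G + 18):
  W = 145
  G = 160 + 18 = 178
  Y = -52 − 178 = -230
  Z = 109 − 145 + 5·178 − 5·(-230) = 2004
ΔZ = 2004 − 1824 = 180; ΔY = -230 − (-212) = -18
Score = (-3)·180 + 3·(-18) = -594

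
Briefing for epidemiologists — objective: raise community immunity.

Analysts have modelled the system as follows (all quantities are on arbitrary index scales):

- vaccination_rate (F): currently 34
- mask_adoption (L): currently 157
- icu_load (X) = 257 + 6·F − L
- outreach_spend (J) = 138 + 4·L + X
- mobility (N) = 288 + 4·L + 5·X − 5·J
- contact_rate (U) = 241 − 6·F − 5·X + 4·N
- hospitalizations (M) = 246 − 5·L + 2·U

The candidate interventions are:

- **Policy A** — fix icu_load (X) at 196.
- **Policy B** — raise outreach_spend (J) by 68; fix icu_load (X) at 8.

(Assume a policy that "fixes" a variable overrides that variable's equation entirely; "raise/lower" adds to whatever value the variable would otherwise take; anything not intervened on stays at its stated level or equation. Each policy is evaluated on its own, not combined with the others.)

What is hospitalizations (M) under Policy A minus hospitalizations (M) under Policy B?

Policy A (X := 196):
  F = 34
  L = 157
  X = 196
  J = 138 + 4·157 + 196 = 962
  N = 288 + 4·157 + 5·196 − 5·962 = -2914
  U = 241 − 6·34 − 5·196 + 4·(-2914) = -12599
  M = 246 − 5·157 + 2·(-12599) = -25737
Policy B (J + 68, X := 8):
  F = 34
  L = 157
  X = 8
  J = 138 + 4·157 + 8 (+68 from intervention) = 842
  N = 288 + 4·157 + 5·8 − 5·842 = -3254
  U = 241 − 6·34 − 5·8 + 4·(-3254) = -13019
  M = 246 − 5·157 + 2·(-13019) = -26577
M: -25737 − (-26577) = 840

840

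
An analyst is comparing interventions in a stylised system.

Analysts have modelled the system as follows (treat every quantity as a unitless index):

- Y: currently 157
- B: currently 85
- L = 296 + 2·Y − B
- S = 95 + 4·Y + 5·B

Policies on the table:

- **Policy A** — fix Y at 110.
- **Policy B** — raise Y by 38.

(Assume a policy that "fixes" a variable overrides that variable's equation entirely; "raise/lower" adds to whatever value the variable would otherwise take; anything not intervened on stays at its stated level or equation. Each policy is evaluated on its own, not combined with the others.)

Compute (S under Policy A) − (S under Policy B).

Policy A (Y := 110):
  Y = 110
  B = 85
  S = 95 + 4·110 + 5·85 = 960
Policy B (Y + 38):
  Y = 157 + 38 = 195
  B = 85
  S = 95 + 4·195 + 5·85 = 1300
S: 960 − 1300 = -340

-340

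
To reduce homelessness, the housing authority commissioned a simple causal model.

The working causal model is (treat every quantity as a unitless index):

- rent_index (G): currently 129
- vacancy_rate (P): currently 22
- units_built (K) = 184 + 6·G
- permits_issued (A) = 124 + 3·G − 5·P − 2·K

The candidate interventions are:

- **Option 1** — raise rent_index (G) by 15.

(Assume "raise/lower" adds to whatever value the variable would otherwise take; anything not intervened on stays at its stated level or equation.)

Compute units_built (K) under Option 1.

1048

Option 1 (G + 15):
  G = 129 + 15 = 144
  K = 184 + 6·144 = 1048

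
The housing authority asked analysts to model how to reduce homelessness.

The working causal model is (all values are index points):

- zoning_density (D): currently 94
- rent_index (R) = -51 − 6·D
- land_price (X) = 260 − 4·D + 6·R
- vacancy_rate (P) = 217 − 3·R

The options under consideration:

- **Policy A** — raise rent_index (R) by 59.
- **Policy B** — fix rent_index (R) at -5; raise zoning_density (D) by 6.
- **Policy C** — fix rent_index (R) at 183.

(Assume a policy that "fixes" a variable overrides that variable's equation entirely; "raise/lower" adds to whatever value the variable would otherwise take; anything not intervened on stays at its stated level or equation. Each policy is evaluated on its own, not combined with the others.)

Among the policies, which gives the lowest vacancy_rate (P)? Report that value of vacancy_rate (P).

Policy A (R + 59):
  D = 94
  R = -51 − 6·94 (+59 from intervention) = -556
  P = 217 − 3·(-556) = 1885
Policy B (R := -5, D + 6):
  D = 94 + 6 = 100
  R = -5
  P = 217 − 3·(-5) = 232
Policy C (R := 183):
  D = 94
  R = 183
  P = 217 − 3·183 = -332
Comparing — Policy A: P=1885, Policy B: P=232, Policy C: P=-332. Lowest is -332 (Policy C).

-332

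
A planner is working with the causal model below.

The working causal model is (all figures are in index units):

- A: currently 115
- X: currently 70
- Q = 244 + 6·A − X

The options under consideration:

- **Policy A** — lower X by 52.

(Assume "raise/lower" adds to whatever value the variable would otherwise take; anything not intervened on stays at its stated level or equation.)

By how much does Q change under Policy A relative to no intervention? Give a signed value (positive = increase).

Baseline:
  A = 115
  X = 70
  Q = 244 + 6·115 − 70 = 864
Policy A (X − 52):
  A = 115
  X = 70 − 52 = 18
  Q = 244 + 6·115 − 18 = 916
Change in Q: 916 − 864 = 52

52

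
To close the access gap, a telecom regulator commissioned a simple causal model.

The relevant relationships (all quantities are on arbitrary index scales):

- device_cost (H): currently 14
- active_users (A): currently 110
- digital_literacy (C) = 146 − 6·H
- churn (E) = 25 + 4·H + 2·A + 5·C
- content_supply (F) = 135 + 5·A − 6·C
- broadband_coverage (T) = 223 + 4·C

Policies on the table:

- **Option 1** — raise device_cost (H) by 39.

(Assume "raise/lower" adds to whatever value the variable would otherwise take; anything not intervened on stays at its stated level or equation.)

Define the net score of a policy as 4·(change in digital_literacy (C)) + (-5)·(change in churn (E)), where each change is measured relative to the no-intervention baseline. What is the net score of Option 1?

4134

Baseline:
  H = 14
  A = 110
  C = 146 − 6·14 = 62
  E = 25 + 4·14 + 2·110 + 5·62 = 611
Option 1 (H + 39):
  H = 14 + 39 = 53
  A = 110
  C = 146 − 6·53 = -172
  E = 25 + 4·53 + 2·110 + 5·(-172) = -403
ΔC = -172 − 62 = -234; ΔE = -403 − 611 = -1014
Score = 4·(-234) + (-5)·(-1014) = 4134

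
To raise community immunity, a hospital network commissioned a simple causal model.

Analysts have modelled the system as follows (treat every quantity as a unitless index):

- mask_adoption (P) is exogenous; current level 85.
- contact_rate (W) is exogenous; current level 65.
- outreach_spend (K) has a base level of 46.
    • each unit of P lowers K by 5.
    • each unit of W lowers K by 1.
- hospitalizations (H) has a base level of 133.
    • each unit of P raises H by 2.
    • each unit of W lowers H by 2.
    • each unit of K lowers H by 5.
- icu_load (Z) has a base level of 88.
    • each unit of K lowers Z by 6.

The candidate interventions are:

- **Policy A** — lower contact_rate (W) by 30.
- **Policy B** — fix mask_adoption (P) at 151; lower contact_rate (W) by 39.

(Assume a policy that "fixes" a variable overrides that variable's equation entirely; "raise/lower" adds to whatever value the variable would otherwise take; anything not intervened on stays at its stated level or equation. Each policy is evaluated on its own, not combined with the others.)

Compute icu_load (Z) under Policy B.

4498

Policy B (P := 151, W − 39):
  P = 151
  W = 65 − 39 = 26
  K = 46 − 5·151 − 26 = -735
  Z = 88 − 6·(-735) = 4498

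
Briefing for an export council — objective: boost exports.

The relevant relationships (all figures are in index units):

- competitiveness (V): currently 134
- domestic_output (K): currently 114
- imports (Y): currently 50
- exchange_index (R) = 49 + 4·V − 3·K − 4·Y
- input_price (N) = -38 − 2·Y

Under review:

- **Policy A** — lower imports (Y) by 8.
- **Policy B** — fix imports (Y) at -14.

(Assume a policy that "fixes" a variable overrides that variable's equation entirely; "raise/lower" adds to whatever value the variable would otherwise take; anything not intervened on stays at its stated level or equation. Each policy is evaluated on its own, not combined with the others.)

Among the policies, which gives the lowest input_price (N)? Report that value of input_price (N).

Policy A (Y − 8):
  Y = 50 − 8 = 42
  N = -38 − 2·42 = -122
Policy B (Y := -14):
  Y = -14
  N = -38 − 2·(-14) = -10
Comparing — Policy A: N=-122, Policy B: N=-10. Lowest is -122 (Policy A).

-122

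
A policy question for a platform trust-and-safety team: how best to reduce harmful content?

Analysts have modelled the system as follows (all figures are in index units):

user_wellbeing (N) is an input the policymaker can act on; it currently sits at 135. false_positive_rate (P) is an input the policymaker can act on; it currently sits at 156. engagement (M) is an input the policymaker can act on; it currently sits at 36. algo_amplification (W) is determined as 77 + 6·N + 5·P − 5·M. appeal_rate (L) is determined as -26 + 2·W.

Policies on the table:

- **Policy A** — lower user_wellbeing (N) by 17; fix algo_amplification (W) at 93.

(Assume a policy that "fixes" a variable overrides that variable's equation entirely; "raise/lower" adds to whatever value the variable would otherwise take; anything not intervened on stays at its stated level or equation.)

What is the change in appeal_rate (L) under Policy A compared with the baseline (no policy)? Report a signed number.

-2788

Baseline:
  N = 135
  P = 156
  M = 36
  W = 77 + 6·135 + 5·156 − 5·36 = 1487
  L = -26 + 2·1487 = 2948
Policy A (N − 17, W := 93):
  N = 135 − 17 = 118
  P = 156
  M = 36
  W = 93
  L = -26 + 2·93 = 160
Change in L: 160 − 2948 = -2788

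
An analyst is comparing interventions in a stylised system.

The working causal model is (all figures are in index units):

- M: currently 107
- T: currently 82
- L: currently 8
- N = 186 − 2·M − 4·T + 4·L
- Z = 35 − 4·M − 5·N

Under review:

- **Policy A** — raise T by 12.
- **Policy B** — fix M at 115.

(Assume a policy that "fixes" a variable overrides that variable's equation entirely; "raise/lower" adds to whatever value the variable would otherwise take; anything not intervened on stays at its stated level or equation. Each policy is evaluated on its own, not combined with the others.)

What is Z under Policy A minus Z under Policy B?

192

Policy A (T + 12):
  M = 107
  T = 82 + 12 = 94
  L = 8
  N = 186 − 2·107 − 4·94 + 4·8 = -372
  Z = 35 − 4·107 − 5·(-372) = 1467
Policy B (M := 115):
  M = 115
  T = 82
  L = 8
  N = 186 − 2·115 − 4·82 + 4·8 = -340
  Z = 35 − 4·115 − 5·(-340) = 1275
Z: 1467 − 1275 = 192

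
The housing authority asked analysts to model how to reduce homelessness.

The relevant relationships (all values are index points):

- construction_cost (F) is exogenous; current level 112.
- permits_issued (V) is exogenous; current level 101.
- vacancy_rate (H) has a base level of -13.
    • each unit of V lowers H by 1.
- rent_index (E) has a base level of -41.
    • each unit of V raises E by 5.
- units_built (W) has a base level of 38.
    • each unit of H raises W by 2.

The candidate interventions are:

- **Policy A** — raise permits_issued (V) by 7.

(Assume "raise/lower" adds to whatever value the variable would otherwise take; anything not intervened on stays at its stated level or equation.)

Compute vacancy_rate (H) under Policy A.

-121

Policy A (V + 7):
  V = 101 + 7 = 108
  H = -13 − 108 = -121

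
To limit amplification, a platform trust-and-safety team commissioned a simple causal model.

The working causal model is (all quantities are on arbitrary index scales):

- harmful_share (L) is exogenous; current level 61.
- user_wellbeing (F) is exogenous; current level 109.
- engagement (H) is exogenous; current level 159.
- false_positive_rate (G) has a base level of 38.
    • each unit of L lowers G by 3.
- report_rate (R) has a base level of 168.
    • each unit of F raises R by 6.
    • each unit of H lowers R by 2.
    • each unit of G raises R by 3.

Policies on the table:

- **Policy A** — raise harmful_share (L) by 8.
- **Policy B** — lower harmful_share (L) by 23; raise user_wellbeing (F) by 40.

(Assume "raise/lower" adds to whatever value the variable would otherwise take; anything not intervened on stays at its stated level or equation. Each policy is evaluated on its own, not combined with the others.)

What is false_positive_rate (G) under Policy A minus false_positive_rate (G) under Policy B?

-93

Policy A (L + 8):
  L = 61 + 8 = 69
  G = 38 − 3·69 = -169
Policy B (L − 23, F + 40):
  L = 61 − 23 = 38
  G = 38 − 3·38 = -76
G: -169 − (-76) = -93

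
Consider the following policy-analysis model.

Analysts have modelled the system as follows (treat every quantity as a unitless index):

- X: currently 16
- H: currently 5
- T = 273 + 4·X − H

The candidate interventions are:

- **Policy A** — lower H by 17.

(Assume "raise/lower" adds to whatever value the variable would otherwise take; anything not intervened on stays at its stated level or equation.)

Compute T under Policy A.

Policy A (H − 17):
  X = 16
  H = 5 − 17 = -12
  T = 273 + 4·16 − (-12) = 349

349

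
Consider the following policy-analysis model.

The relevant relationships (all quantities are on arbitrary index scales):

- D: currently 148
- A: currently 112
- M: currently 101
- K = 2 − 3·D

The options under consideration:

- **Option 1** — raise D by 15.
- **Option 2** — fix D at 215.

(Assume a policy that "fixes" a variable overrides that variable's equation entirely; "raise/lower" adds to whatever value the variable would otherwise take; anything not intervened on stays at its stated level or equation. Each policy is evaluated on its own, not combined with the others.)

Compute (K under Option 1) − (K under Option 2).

156

Option 1 (D + 15):
  D = 148 + 15 = 163
  K = 2 − 3·163 = -487
Option 2 (D := 215):
  D = 215
  K = 2 − 3·215 = -643
K: -487 − (-643) = 156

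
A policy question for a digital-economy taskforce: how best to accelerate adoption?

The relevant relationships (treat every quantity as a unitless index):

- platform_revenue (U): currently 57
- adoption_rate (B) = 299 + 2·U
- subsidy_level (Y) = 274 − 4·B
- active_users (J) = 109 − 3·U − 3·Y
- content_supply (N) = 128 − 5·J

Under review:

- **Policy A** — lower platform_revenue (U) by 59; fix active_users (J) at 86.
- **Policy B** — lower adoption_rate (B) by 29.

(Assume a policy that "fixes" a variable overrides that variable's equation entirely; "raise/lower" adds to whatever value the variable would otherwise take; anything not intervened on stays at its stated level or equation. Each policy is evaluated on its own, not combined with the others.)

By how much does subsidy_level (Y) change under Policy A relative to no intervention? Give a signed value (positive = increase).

Baseline:
  U = 57
  B = 299 + 2·57 = 413
  Y = 274 − 4·413 = -1378
Policy A (U − 59, J := 86):
  U = 57 − 59 = -2
  B = 299 + 2·(-2) = 295
  Y = 274 − 4·295 = -906
Change in Y: -906 − (-1378) = 472

472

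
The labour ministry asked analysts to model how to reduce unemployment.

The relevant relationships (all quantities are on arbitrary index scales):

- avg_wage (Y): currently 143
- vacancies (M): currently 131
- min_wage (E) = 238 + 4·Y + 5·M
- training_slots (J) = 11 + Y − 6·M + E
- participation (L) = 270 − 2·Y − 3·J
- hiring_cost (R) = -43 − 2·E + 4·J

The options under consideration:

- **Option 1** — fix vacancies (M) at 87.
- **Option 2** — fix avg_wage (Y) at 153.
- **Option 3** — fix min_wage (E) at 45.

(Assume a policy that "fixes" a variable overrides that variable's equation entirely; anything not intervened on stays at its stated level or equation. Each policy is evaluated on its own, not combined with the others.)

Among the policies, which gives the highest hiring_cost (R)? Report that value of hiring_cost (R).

Option 1 (M := 87):
  Y = 143
  M = 87
  E = 238 + 4·143 + 5·87 = 1245
  J = 11 + 143 − 6·87 + 1245 = 877
  R = -43 − 2·1245 + 4·877 = 975
Option 2 (Y := 153):
  Y = 153
  M = 131
  E = 238 + 4·153 + 5·131 = 1505
  J = 11 + 153 − 6·131 + 1505 = 883
  R = -43 − 2·1505 + 4·883 = 479
Option 3 (E := 45):
  Y = 143
  M = 131
  E = 45
  J = 11 + 143 − 6·131 + 45 = -587
  R = -43 − 2·45 + 4·(-587) = -2481
Comparing — Option 1: R=975, Option 2: R=479, Option 3: R=-2481. Highest is 975 (Option 1).

975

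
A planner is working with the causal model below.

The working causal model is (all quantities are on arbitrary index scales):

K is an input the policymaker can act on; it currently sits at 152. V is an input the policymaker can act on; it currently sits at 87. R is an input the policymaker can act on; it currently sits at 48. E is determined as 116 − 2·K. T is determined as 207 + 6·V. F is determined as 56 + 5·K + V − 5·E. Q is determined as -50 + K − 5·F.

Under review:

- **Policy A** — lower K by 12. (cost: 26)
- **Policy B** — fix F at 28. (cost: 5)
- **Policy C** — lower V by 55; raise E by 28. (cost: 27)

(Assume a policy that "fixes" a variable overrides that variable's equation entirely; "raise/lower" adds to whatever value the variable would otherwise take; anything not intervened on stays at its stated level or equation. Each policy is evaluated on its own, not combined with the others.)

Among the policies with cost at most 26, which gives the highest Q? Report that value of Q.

-38

Policy A (K − 12):
  K = 152 − 12 = 140
  V = 87
  E = 116 − 2·140 = -164
  F = 56 + 5·140 + 87 − 5·(-164) = 1663
  Q = -50 + 140 − 5·1663 = -8225
Policy B (F := 28):
  K = 152
  V = 87
  E = 116 − 2·152 = -188
  F = 28
  Q = -50 + 152 − 5·28 = -38
Comparing — Policy A: Q=-8225, Policy B: Q=-38. Highest is -38 (Policy B).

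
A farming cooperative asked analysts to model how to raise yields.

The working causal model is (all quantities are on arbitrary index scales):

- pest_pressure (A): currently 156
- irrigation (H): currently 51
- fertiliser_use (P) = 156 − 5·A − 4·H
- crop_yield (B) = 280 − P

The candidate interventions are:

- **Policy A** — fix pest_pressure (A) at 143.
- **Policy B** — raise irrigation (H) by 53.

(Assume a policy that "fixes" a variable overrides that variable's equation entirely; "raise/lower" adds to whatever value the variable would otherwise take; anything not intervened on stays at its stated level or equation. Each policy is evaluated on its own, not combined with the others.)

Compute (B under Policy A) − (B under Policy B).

-277

Policy A (A := 143):
  A = 143
  H = 51
  P = 156 − 5·143 − 4·51 = -763
  B = 280 − (-763) = 1043
Policy B (H + 53):
  A = 156
  H = 51 + 53 = 104
  P = 156 − 5·156 − 4·104 = -1040
  B = 280 − (-1040) = 1320
B: 1043 − 1320 = -277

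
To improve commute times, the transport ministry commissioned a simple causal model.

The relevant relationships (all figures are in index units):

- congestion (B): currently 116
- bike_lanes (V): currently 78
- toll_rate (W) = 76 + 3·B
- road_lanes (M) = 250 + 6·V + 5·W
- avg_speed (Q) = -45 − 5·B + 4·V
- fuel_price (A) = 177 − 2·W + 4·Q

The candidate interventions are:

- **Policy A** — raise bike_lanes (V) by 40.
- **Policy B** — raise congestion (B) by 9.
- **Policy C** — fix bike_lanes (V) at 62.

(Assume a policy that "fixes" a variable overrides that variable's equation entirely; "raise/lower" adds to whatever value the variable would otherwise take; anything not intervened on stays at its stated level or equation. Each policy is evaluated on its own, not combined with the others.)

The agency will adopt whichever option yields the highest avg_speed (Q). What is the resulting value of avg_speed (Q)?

Policy A (V + 40):
  B = 116
  V = 78 + 40 = 118
  Q = -45 − 5·116 + 4·118 = -153
Policy B (B + 9):
  B = 116 + 9 = 125
  V = 78
  Q = -45 − 5·125 + 4·78 = -358
Policy C (V := 62):
  B = 116
  V = 62
  Q = -45 − 5·116 + 4·62 = -377
Comparing — Policy A: Q=-153, Policy B: Q=-358, Policy C: Q=-377. Highest is -153 (Policy A).

-153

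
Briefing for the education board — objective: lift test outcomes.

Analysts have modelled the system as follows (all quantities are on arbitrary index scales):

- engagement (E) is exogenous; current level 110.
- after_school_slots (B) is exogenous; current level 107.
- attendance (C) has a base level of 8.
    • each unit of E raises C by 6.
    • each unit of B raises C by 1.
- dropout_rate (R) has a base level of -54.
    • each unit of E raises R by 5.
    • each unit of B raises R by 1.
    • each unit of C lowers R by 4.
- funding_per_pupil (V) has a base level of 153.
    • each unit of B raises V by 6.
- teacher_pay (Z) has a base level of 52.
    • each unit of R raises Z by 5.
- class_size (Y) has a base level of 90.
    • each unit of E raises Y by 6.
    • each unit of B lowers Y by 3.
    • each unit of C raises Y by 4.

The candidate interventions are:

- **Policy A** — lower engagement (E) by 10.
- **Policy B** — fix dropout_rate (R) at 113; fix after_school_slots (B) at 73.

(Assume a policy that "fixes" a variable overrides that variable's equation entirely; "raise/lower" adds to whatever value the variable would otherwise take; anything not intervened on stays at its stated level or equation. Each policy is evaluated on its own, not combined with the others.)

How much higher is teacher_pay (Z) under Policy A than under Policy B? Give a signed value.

Policy A (E − 10):
  E = 110 − 10 = 100
  B = 107
  C = 8 + 6·100 + 107 = 715
  R = -54 + 5·100 + 107 − 4·715 = -2307
  Z = 52 + 5·(-2307) = -11483
Policy B (R := 113, B := 73):
  E = 110
  B = 73
  C = 8 + 6·110 + 73 = 741
  R = 113
  Z = 52 + 5·113 = 617
Z: -11483 − 617 = -12100

-12100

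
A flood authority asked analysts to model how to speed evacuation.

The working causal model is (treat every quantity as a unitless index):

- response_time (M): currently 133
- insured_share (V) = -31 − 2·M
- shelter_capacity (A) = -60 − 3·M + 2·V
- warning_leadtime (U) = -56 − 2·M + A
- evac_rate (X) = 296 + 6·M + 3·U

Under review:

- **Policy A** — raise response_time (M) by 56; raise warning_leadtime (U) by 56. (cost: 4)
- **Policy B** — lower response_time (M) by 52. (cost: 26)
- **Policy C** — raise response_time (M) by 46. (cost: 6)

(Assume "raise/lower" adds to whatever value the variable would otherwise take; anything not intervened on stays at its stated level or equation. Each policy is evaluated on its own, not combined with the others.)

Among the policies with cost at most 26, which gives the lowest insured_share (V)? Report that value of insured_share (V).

Policy A (M + 56, U + 56):
  M = 133 + 56 = 189
  V = -31 − 2·189 = -409
Policy B (M − 52):
  M = 133 − 52 = 81
  V = -31 − 2·81 = -193
Policy C (M + 46):
  M = 133 + 46 = 179
  V = -31 − 2·179 = -389
Comparing — Policy A: V=-409, Policy B: V=-193, Policy C: V=-389. Lowest is -409 (Policy A).

-409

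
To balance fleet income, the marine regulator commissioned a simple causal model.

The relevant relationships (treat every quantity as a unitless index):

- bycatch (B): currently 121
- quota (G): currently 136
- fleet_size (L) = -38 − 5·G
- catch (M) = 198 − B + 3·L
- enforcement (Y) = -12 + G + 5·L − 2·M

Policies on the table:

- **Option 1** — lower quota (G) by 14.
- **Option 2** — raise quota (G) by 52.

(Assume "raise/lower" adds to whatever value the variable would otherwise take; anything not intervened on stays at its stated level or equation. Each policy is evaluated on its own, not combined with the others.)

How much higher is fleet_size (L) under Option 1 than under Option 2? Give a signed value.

Option 1 (G − 14):
  G = 136 − 14 = 122
  L = -38 − 5·122 = -648
Option 2 (G + 52):
  G = 136 + 52 = 188
  L = -38 − 5·188 = -978
L: -648 − (-978) = 330

330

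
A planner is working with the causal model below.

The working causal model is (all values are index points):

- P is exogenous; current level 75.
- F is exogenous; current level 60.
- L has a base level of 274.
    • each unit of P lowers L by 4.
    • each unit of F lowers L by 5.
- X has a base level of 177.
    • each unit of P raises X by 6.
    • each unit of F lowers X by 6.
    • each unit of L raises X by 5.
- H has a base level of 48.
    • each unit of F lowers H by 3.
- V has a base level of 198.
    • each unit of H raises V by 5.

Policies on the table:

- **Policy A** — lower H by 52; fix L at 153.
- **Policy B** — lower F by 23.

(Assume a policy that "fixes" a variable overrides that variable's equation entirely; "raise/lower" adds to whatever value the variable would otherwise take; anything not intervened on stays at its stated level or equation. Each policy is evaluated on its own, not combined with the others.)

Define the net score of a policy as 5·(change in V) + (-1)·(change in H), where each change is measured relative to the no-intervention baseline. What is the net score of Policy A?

-1248

Baseline:
  F = 60
  H = 48 − 3·60 = -132
  V = 198 + 5·(-132) = -462
Policy A (H − 52, L := 153):
  F = 60
  H = 48 − 3·60 (−52 from intervention) = -184
  V = 198 + 5·(-184) = -722
ΔV = -722 − (-462) = -260; ΔH = -184 − (-132) = -52
Score = 5·(-260) + (-1)·(-52) = -1248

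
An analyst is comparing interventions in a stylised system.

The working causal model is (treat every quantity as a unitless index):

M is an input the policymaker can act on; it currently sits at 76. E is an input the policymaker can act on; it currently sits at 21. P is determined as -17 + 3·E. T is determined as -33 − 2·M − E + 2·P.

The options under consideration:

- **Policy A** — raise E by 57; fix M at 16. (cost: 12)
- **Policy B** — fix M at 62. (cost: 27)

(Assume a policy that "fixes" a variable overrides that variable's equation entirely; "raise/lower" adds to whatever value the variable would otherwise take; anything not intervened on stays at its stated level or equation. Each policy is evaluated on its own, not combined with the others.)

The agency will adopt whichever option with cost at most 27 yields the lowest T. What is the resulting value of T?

Policy A (E + 57, M := 16):
  M = 16
  E = 21 + 57 = 78
  P = -17 + 3·78 = 217
  T = -33 − 2·16 − 78 + 2·217 = 291
Policy B (M := 62):
  M = 62
  E = 21
  P = -17 + 3·21 = 46
  T = -33 − 2·62 − 21 + 2·46 = -86
Comparing — Policy A: T=291, Policy B: T=-86. Lowest is -86 (Policy B).

-86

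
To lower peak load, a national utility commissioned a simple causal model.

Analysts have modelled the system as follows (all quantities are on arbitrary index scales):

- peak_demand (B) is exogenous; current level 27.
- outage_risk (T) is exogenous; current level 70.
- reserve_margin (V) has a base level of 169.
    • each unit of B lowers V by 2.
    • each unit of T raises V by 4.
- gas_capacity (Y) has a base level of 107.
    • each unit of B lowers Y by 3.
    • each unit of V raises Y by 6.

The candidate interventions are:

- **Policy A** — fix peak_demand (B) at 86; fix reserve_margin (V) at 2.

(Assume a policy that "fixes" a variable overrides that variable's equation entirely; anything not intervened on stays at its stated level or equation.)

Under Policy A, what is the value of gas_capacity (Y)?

-139

Policy A (B := 86, V := 2):
  B = 86
  T = 70
  V = 2
  Y = 107 − 3·86 + 6·2 = -139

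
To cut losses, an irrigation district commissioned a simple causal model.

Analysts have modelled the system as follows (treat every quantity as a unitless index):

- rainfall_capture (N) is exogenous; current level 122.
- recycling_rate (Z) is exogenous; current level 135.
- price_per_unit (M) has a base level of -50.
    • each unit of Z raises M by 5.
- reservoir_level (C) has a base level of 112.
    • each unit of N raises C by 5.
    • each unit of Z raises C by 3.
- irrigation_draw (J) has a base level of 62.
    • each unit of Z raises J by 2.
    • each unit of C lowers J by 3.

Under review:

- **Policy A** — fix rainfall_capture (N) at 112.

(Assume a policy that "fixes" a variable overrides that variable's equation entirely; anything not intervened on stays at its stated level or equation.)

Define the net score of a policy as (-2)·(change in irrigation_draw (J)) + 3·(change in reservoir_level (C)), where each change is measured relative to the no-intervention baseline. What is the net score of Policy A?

-450

Baseline:
  N = 122
  Z = 135
  C = 112 + 5·122 + 3·135 = 1127
  J = 62 + 2·135 − 3·1127 = -3049
Policy A (N := 112):
  N = 112
  Z = 135
  C = 112 + 5·112 + 3·135 = 1077
  J = 62 + 2·135 − 3·1077 = -2899
ΔJ = -2899 − (-3049) = 150; ΔC = 1077 − 1127 = -50
Score = (-2)·150 + 3·(-50) = -450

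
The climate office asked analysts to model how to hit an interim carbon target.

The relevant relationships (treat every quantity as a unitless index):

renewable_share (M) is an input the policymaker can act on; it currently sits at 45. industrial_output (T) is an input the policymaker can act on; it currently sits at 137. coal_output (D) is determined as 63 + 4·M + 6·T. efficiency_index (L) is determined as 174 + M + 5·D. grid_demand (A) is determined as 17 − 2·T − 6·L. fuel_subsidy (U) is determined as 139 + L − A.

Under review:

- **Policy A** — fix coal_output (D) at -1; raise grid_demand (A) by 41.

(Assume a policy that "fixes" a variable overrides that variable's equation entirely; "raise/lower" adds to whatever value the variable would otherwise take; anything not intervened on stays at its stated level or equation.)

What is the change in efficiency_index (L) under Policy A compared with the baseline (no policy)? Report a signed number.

Baseline:
  M = 45
  T = 137
  D = 63 + 4·45 + 6·137 = 1065
  L = 174 + 45 + 5·1065 = 5544
Policy A (D := -1, A + 41):
  M = 45
  T = 137
  D = -1
  L = 174 + 45 + 5·(-1) = 214
Change in L: 214 − 5544 = -5330

-5330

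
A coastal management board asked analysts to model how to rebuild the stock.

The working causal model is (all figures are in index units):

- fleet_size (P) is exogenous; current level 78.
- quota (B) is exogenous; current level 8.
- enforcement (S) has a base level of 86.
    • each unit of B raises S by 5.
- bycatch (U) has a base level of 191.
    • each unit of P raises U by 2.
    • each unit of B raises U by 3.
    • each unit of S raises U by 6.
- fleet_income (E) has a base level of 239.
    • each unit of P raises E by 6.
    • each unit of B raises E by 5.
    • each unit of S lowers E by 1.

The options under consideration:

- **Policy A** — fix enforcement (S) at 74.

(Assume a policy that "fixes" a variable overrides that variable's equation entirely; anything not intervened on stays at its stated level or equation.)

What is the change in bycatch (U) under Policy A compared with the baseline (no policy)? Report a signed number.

-312

Baseline:
  P = 78
  B = 8
  S = 86 + 5·8 = 126
  U = 191 + 2·78 + 3·8 + 6·126 = 1127
Policy A (S := 74):
  P = 78
  B = 8
  S = 74
  U = 191 + 2·78 + 3·8 + 6·74 = 815
Change in U: 815 − 1127 = -312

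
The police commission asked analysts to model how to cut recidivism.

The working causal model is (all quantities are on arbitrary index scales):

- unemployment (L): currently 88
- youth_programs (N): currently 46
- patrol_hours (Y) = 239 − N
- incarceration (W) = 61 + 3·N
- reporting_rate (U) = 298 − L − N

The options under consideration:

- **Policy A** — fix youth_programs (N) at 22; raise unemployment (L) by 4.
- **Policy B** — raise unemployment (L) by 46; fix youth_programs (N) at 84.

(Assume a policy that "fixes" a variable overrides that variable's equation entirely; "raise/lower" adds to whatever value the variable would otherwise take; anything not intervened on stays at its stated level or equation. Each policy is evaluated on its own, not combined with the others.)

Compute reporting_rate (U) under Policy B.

80

Policy B (L + 46, N := 84):
  L = 88 + 46 = 134
  N = 84
  U = 298 − 134 − 84 = 80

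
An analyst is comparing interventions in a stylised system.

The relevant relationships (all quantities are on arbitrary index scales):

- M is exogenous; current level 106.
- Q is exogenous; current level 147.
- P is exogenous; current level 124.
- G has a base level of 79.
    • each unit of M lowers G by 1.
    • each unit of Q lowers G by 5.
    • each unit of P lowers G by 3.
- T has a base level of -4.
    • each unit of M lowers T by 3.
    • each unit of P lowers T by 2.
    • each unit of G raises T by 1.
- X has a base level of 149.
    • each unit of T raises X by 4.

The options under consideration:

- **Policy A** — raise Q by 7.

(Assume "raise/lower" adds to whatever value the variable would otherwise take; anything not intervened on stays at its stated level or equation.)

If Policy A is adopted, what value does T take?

-1739

Policy A (Q + 7):
  M = 106
  Q = 147 + 7 = 154
  P = 124
  G = 79 − 106 − 5·154 − 3·124 = -1169
  T = -4 − 3·106 − 2·124 + (-1169) = -1739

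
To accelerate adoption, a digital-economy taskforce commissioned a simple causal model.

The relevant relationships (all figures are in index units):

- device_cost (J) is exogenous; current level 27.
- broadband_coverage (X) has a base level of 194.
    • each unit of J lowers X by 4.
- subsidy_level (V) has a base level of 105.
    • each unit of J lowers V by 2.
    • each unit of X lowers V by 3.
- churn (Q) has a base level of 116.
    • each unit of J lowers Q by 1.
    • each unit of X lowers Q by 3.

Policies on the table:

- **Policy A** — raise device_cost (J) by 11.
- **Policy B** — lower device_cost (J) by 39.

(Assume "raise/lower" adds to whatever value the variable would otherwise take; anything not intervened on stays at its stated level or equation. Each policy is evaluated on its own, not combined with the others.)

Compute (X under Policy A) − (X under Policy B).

Policy A (J + 11):
  J = 27 + 11 = 38
  X = 194 − 4·38 = 42
Policy B (J − 39):
  J = 27 − 39 = -12
  X = 194 − 4·(-12) = 242
X: 42 − 242 = -200

-200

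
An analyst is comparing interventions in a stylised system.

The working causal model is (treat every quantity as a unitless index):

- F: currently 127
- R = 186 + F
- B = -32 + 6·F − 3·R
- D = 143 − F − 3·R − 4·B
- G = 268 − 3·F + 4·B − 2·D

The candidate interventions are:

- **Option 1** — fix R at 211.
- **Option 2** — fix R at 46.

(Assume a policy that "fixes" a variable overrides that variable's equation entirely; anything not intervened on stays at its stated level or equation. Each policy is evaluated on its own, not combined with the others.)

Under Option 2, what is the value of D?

-2490

Option 2 (R := 46):
  F = 127
  R = 46
  B = -32 + 6·127 − 3·46 = 592
  D = 143 − 127 − 3·46 − 4·592 = -2490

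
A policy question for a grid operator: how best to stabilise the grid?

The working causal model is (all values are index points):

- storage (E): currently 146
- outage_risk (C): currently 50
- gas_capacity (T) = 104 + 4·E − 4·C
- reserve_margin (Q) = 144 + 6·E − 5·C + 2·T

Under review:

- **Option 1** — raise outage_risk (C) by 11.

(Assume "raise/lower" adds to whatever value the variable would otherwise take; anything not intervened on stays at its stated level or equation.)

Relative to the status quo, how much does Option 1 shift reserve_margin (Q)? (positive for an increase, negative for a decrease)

-143

Baseline:
  E = 146
  C = 50
  T = 104 + 4·146 − 4·50 = 488
  Q = 144 + 6·146 − 5·50 + 2·488 = 1746
Option 1 (C + 11):
  E = 146
  C = 50 + 11 = 61
  T = 104 + 4·146 − 4·61 = 444
  Q = 144 + 6·146 − 5·61 + 2·444 = 1603
Change in Q: 1603 − 1746 = -143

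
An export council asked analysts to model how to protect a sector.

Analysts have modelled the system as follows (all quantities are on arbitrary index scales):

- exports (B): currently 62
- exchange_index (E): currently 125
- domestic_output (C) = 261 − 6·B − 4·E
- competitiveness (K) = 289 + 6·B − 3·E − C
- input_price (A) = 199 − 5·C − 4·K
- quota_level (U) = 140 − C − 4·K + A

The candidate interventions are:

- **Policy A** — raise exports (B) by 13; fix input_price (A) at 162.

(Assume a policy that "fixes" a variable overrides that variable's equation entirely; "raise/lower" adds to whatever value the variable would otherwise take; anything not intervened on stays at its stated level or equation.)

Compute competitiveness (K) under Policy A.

Policy A (B + 13, A := 162):
  B = 62 + 13 = 75
  E = 125
  C = 261 − 6·75 − 4·125 = -689
  K = 289 + 6·75 − 3·125 − (-689) = 1053

1053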